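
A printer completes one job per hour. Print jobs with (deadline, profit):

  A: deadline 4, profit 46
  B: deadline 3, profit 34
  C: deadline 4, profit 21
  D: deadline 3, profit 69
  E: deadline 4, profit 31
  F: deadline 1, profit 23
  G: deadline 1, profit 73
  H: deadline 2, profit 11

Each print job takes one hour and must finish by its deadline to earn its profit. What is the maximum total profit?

Take jobs in profit order; each goes to the latest open slot no later than its deadline.
Profit order: G=73 D=69 A=46 B=34 E=31 F=23 C=21 H=11
Assign: G→slot 1, D→slot 3, A→slot 4, B→slot 2, E skipped, F skipped, C skipped, H skipped.
Slots: [1:G] [2:B] [3:D] [4:A]
Profit = 73 + 34 + 69 + 46 = 222

222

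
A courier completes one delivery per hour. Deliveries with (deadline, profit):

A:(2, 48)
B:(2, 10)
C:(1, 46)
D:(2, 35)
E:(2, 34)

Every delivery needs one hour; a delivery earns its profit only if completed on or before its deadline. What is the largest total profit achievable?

94

By profit: A(d2,48), C(d1,46), D(d2,35), E(d2,34), B(d2,10)
A→slot 2; C→slot 1; D skipped; E skipped; B skipped.
Profit = 46 + 48 = 94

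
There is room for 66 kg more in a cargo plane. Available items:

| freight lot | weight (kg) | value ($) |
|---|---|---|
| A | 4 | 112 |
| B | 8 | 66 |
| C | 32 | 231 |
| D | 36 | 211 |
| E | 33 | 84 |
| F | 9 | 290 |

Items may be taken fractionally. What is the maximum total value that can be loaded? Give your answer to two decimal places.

775.19

Sort by value per unit weight and fill in that order.
Ratios (sorted): F 32.22, A 28.00, B 8.25, C 7.22, D 5.86, E 2.55
take F (9 @ 290); take A (4 @ 112); take B (8 @ 66); take C (32 @ 231); take 13/36 of D → 76.19. Capacity used 66/66.
Total value = 775.19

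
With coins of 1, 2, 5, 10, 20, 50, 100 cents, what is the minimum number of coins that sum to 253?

Use the largest denomination that fits, subtract, and repeat.
253 = 2×100 + 1×50 + 1×2 + 1×1
Total coins = 2 + 1 + 1 + 1 = 5

5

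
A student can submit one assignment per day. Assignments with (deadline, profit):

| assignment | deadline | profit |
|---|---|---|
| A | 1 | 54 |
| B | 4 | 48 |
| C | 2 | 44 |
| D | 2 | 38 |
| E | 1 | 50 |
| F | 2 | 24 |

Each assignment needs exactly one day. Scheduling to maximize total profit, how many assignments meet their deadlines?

3

Profit order: A=54 E=50 B=48 C=44 D=38 F=24
Assign: A→slot 1, E skipped, B→slot 4, C→slot 2, D skipped, F skipped.
Slots: [1:A] [2:C] [4:B]
3 of 6 scheduled.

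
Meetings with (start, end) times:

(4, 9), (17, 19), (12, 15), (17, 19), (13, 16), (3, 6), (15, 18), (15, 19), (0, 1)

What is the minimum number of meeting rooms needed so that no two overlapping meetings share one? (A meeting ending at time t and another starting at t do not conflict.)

starts: [0, 3, 4, 12, 13, 15, 15, 17, 17]
ends:   [1, 6, 9, 15, 16, 18, 19, 19, 19]
s0→1 e1→0 s3→1 s4→2 e6→1 e9→0 s12→1 s13→2 e15→1 s15→2 s15→3 e16→2 s17→3 s17→4  — peak 4.

4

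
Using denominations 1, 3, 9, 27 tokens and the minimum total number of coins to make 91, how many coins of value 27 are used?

91 = 3×27 + 1×9 + 1×1
Count of 27: 3

3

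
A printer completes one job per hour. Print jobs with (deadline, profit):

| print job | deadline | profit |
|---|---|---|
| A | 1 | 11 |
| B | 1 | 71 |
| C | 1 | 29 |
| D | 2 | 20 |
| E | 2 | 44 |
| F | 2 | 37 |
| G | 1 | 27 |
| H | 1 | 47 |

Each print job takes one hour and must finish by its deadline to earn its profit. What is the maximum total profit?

115

Take jobs in profit order; each goes to the latest open slot no later than its deadline.
Profit order: B=71 H=47 E=44 F=37 C=29 G=27 D=20 A=11
Assign: B→slot 1, H skipped, E→slot 2, F skipped, C skipped, G skipped, D skipped, A skipped.
Slots: [1:B] [2:E]
Profit = 71 + 44 = 115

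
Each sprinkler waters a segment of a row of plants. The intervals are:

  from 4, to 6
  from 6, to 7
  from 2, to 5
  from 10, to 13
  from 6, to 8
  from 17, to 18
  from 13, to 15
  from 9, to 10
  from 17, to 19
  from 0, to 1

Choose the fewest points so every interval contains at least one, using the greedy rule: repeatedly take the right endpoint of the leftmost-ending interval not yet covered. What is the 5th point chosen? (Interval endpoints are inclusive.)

By right end: [0,1]  [2,5]  [4,6]  [6,7]  [6,8]  [9,10]  [10,13]  [13,15]  [17,18]  [17,19]
[0,1] uncovered → point at 1; [2,5] uncovered → point at 5; [6,7] uncovered → point at 7; [9,10] uncovered → point at 10; [13,15] uncovered → point at 15; [17,18] uncovered → point at 18.
Points: 1, 5, 7, 10, 15, 18 (6 total).

15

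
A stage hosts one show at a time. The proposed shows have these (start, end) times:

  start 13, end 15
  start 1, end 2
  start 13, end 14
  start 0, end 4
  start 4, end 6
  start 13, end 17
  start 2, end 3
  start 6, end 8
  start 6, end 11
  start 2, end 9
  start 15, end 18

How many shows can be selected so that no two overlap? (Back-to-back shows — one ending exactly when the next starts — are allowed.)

Sort by end time and greedily take each interval whose start is ≥ the last chosen end.
Sorted by end: (1,2)  (2,3)  (0,4)  (4,6)  (6,8)  (2,9)  (6,11)  (13,14)  (13,15)  (13,17)  (15,18)
take (1,2); take (2,3); take (4,6); take (6,8); skip (2,9); skip (6,11); take (13,14); take (15,18).
Selected 6 shows.

6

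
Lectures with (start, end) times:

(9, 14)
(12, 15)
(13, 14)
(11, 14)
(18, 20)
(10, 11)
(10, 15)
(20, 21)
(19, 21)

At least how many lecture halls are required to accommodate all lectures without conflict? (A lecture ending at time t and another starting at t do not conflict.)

5

Count concurrent intervals with a sweep; the peak is the room count.
Events (time:±→running): 9:+→1 10:+→2 10:+→3 11:-→2 11:+→3 12:+→4 13:+→5 … peak 5.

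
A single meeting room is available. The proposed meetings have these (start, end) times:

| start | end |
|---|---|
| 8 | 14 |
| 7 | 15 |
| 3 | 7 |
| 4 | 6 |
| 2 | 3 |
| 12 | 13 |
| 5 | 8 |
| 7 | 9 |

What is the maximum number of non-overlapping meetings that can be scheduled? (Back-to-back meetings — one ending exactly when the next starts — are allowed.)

4

Sort by end time and greedily take each interval whose start is ≥ the last chosen end.
By end time: (2,3), (4,6), (3,7), (5,8), (7,9), (12,13), (8,14), (7,15).
Pick (2,3); next start ≥ 3 → (4,6); next start ≥ 6 → (7,9); next start ≥ 9 → (12,13).
Selected 4 meetings.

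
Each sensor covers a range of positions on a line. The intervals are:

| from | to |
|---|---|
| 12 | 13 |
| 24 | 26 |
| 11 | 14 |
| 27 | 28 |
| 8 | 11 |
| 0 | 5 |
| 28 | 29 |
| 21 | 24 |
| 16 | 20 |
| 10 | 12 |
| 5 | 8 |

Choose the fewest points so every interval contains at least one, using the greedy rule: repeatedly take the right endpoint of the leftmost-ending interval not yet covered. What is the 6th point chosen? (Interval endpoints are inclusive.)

28

By right end: [0,5]  [5,8]  [8,11]  [10,12]  [12,13]  [11,14]  [16,20]  [21,24]  [24,26]  [27,28]  [28,29]
[0,5] uncovered → point at 5; [8,11] uncovered → point at 11; [12,13] uncovered → point at 13; [16,20] uncovered → point at 20; [21,24] uncovered → point at 24; [27,28] uncovered → point at 28.
Points: 5, 11, 13, 20, 24, 28 (6 total).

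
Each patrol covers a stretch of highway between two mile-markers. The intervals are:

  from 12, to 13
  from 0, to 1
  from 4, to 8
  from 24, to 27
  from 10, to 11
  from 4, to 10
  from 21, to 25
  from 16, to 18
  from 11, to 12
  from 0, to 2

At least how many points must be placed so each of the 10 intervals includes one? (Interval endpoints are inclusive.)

6

Sort by right endpoint; whenever an interval is uncovered, place a point at its right end.
Sorted: [0,1] [0,2] [4,8] [4,10] [10,11] [11,12] [12,13] [16,18] [21,25] [24,27]
{[0,1],[0,2]} hit by 1; {[4,8],[4,10]} hit by 8; {[10,11],[11,12]} hit by 11; {[12,13]} hit by 13; {[16,18]} hit by 18; {[21,25],[24,27]} hit by 25.
Points: 1, 8, 11, 13, 18, 25 (6 total).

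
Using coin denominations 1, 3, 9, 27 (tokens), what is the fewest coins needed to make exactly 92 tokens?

6

92 − 3×27→11 − 1×9→2 − 2×1→0
Total coins = 3 + 1 + 2 = 6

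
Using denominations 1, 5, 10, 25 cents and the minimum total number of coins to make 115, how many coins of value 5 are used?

115 − 4×25→15 − 1×10→5 − 1×5→0
Count of 5: 1

1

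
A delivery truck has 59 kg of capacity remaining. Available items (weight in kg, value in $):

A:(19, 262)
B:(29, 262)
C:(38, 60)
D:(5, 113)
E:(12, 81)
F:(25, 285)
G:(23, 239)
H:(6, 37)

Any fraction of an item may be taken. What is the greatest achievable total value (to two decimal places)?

763.91

Ratios (sorted): D 22.60, A 13.79, F 11.40, G 10.39, B 9.03, E 6.75, H 6.17, C 1.58
take D (5 @ 113); take A (19 @ 262); take F (25 @ 285); take 10/23 of G → 103.91. Capacity used 59/59.
Total value = 763.91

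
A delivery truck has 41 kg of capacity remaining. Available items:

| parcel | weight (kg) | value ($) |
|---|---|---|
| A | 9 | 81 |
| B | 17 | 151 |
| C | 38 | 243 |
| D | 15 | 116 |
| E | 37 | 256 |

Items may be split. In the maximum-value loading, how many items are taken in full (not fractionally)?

3

Order: A (81/9=9.00) > B (151/17=8.88) > D (116/15=7.73) > E (256/37=6.92) > C (243/38=6.39)
Fill: take A (9 @ 81) → take B (17 @ 151) → take D (15 @ 116); 41/41 used.
3 item(s) taken whole.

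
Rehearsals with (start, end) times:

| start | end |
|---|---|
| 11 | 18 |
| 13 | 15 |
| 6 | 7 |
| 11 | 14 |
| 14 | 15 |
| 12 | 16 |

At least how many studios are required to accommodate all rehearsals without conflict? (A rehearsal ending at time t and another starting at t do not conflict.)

Count concurrent intervals with a sweep; the peak is the room count.
starts: [6, 11, 11, 12, 13, 14]
ends:   [7, 14, 15, 15, 16, 18]
s6→1 e7→0 s11→1 s11→2 s12→3 s13→4  — peak 4.

4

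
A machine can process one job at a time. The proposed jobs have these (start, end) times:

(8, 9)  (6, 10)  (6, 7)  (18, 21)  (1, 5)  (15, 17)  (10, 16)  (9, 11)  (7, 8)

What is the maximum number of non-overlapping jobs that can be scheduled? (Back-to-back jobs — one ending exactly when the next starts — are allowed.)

7

Greedy by earliest finish: after sorting by end time, pick each interval compatible with the last pick.
By end time: (1,5), (6,7), (7,8), (8,9), (6,10), (9,11), (10,16), (15,17), (18,21).
Pick (1,5); next start ≥ 5 → (6,7); next start ≥ 7 → (7,8); next start ≥ 8 → (8,9); next start ≥ 9 → (9,11); next start ≥ 11 → (15,17); next start ≥ 17 → (18,21).
Selected 7 jobs.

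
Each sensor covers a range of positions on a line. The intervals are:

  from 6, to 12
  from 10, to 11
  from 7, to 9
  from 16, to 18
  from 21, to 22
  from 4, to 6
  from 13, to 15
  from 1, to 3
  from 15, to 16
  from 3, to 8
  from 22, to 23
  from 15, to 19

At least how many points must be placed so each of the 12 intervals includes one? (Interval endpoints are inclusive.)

Sort by right endpoint; whenever an interval is uncovered, place a point at its right end.
By right end: [1,3]  [4,6]  [3,8]  [7,9]  [10,11]  [6,12]  [13,15]  [15,16]  [16,18]  [15,19]  [21,22]  [22,23]
[1,3] uncovered → point at 3; [4,6] uncovered → point at 6; [7,9] uncovered → point at 9; [10,11] uncovered → point at 11; [13,15] uncovered → point at 15; [16,18] uncovered → point at 18; [21,22] uncovered → point at 22.
Points: 3, 6, 9, 11, 15, 18, 22 (7 total).

7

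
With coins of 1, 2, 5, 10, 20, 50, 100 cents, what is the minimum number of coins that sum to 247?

6

Greedy: take as many of the largest coin as possible, then repeat with the remainder.
247 = 2×100 + 2×20 + 1×5 + 1×2
Total coins = 2 + 2 + 1 + 1 = 6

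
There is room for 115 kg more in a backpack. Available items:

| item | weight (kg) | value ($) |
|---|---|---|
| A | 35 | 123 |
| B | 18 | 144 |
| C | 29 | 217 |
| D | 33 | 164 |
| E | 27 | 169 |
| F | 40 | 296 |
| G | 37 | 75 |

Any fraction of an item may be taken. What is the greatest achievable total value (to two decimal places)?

Order: B (144/18=8.00) > C (217/29=7.48) > F (296/40=7.40) > E (169/27=6.26) > D (164/33=4.97) > A (123/35=3.51) > G (75/37=2.03)
Fill: take B (18 @ 144) → take C (29 @ 217) → take F (40 @ 296) → take E (27 @ 169) → take 1/33 of D → 4.97; 115/115 used.
Total value = 830.97

830.97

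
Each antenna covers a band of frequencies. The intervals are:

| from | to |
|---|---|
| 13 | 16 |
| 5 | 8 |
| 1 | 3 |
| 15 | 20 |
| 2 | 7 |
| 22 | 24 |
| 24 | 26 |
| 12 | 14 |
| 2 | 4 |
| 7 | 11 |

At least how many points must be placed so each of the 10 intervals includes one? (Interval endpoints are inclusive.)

5

By right end: [1,3]  [2,4]  [2,7]  [5,8]  [7,11]  [12,14]  [13,16]  [15,20]  [22,24]  [24,26]
[1,3] uncovered → point at 3; [5,8] uncovered → point at 8; [12,14] uncovered → point at 14; [15,20] uncovered → point at 20; [22,24] uncovered → point at 24.
Points: 3, 8, 14, 20, 24 (5 total).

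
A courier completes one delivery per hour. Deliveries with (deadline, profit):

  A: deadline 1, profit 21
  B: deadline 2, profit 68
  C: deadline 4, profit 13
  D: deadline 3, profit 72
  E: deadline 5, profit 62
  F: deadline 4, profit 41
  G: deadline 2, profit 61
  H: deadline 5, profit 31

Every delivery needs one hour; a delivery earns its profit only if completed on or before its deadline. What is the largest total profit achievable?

304

Sort by profit descending; place each in the latest free slot ≤ its deadline.
Profit order: D=72 B=68 E=62 G=61 F=41 H=31 A=21 C=13
Assign: D→slot 3, B→slot 2, E→slot 5, G→slot 1, F→slot 4, H skipped, A skipped, C skipped.
Slots: [1:G] [2:B] [3:D] [4:F] [5:E]
Profit = 61 + 68 + 72 + 41 + 62 = 304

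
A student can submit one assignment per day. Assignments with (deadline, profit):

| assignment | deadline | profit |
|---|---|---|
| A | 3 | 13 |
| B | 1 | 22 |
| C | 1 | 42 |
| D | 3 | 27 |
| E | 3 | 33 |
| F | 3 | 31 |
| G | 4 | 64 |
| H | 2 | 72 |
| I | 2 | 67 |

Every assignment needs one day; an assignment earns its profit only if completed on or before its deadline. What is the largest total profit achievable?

Sort by profit descending; place each in the latest free slot ≤ its deadline.
Profit order: H=72 I=67 G=64 C=42 E=33 F=31 D=27 B=22 A=13
Assign: H→slot 2, I→slot 1, G→slot 4, C skipped, E→slot 3, F skipped, D skipped, B skipped, A skipped.
Slots: [1:I] [2:H] [3:E] [4:G]
Profit = 67 + 72 + 33 + 64 = 236

236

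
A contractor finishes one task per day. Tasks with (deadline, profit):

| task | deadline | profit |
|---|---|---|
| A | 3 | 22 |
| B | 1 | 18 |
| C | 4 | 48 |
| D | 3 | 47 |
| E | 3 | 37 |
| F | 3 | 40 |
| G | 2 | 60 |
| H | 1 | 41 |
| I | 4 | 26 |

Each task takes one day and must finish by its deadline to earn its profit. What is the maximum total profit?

196

Profit order: G=60 C=48 D=47 H=41 F=40 E=37 I=26 A=22 B=18
Assign: G→slot 2, C→slot 4, D→slot 3, H→slot 1, F skipped, E skipped, I skipped, A skipped, B skipped.
Slots: [1:H] [2:G] [3:D] [4:C]
Profit = 41 + 60 + 47 + 48 = 196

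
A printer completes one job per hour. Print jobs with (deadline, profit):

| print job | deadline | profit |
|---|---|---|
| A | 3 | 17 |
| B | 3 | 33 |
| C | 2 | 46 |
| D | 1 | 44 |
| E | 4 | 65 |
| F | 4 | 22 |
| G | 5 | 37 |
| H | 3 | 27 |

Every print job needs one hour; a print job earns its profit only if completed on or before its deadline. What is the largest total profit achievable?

225

Profit order: E=65 C=46 D=44 G=37 B=33 H=27 F=22 A=17
Assign: E→slot 4, C→slot 2, D→slot 1, G→slot 5, B→slot 3, H skipped, F skipped, A skipped.
Slots: [1:D] [2:C] [3:B] [4:E] [5:G]
Profit = 44 + 46 + 33 + 65 + 37 = 225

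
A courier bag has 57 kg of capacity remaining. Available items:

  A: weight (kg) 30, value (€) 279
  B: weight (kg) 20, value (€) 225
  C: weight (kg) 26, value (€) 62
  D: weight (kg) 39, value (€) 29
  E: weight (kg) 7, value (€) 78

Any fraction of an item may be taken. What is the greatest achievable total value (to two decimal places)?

Greedy by value/weight ratio, highest first.
Ratios (sorted): B 11.25, E 11.14, A 9.30, C 2.38, D 0.74
take B (20 @ 225); take E (7 @ 78); take A (30 @ 279). Capacity used 57/57.
Total value = 582.00

582.00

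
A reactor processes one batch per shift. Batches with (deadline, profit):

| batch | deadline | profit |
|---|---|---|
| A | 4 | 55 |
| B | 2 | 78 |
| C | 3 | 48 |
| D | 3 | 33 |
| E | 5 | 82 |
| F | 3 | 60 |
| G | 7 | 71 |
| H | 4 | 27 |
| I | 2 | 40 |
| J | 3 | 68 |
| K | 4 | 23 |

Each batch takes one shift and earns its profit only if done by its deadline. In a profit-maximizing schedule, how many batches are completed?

Take jobs in profit order; each goes to the latest open slot no later than its deadline.
Profit order: E=82 B=78 G=71 J=68 F=60 A=55 C=48 I=40 D=33 H=27 K=23
Assign: E→slot 5, B→slot 2, G→slot 7, J→slot 3, F→slot 1, A→slot 4, C skipped, I skipped, D skipped, H skipped, K skipped.
Slots: [1:F] [2:B] [3:J] [4:A] [5:E] [7:G]
6 of 11 scheduled.

6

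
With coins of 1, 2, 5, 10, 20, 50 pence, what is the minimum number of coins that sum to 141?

141 − 2×50→41 − 2×20→1 − 1×1→0
Total coins = 2 + 2 + 1 = 5

5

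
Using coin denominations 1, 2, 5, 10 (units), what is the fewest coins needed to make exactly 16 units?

Use the largest denomination that fits, subtract, and repeat.
16 = 1×10 + 1×5 + 1×1
Total coins = 1 + 1 + 1 = 3

3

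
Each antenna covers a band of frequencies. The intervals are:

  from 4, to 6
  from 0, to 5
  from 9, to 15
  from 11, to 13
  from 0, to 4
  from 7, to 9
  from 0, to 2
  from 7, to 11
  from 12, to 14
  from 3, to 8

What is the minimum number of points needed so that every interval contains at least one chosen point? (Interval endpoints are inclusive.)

Sorted: [0,2] [0,4] [0,5] [4,6] [3,8] [7,9] [7,11] [11,13] [12,14] [9,15]
{[0,2],[0,4],[0,5]} hit by 2; {[4,6],[3,8]} hit by 6; {[7,9],[7,11]} hit by 9; {[11,13],[12,14],[9,15]} hit by 13.
Points: 2, 6, 9, 13 (4 total).

4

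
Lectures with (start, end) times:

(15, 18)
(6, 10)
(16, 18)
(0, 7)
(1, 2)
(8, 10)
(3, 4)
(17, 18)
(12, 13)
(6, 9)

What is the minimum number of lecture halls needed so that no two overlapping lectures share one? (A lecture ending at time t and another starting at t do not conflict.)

Count concurrent intervals with a sweep; the peak is the room count.
Events (time:±→running): 0:+→1 1:+→2 2:-→1 3:+→2 4:-→1 6:+→2 6:+→3 … peak 3.

3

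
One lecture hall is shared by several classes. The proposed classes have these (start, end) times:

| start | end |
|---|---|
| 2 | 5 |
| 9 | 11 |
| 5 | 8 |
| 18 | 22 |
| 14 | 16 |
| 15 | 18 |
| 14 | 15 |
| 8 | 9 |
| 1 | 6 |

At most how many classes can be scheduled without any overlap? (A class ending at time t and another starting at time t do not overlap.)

Order by finish time; keep every interval that doesn't clash with the previous kept one.
By end time: (2,5), (1,6), (5,8), (8,9), (9,11), (14,15), (14,16), (15,18), (18,22).
Pick (2,5); next start ≥ 5 → (5,8); next start ≥ 8 → (8,9); next start ≥ 9 → (9,11); next start ≥ 11 → (14,15); next start ≥ 15 → (15,18); next start ≥ 18 → (18,22).
Selected 7 classes.

7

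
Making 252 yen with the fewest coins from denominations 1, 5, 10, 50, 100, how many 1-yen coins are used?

2

252 − 2×100→52 − 1×50→2 − 2×1→0
Count of 1: 2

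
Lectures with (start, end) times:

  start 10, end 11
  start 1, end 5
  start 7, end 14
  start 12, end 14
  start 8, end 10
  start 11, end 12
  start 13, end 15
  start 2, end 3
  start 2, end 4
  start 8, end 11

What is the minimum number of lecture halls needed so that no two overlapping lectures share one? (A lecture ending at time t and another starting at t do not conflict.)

3

starts: [1, 2, 2, 7, 8, 8, 10, 11, 12, 13]
ends:   [3, 4, 5, 10, 11, 11, 12, 14, 14, 15]
s1→1 s2→2 s2→3  — peak 3.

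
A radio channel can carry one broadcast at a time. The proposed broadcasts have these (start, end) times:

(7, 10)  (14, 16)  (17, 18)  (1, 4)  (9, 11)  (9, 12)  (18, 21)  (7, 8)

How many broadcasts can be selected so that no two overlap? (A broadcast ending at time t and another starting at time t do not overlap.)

By end time: (1,4), (7,8), (7,10), (9,11), (9,12), (14,16), (17,18), (18,21).
Pick (1,4); next start ≥ 4 → (7,8); next start ≥ 8 → (9,11); next start ≥ 11 → (14,16); next start ≥ 16 → (17,18); next start ≥ 18 → (18,21).
Selected 6 broadcasts.

6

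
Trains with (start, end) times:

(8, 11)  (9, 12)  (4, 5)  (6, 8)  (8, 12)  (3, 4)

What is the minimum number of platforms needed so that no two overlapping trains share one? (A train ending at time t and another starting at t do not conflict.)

3

The answer is the maximum number of intervals overlapping at any instant.
starts: [3, 4, 6, 8, 8, 9]
ends:   [4, 5, 8, 11, 12, 12]
s3→1 e4→0 s4→1 e5→0 s6→1 e8→0 s8→1 s8→2 s9→3  — peak 3.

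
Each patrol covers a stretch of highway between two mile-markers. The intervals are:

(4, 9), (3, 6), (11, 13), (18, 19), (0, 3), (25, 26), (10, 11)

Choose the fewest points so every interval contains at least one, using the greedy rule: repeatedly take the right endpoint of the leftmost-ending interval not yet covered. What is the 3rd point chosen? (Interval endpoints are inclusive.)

11

Sorted: [0,3] [3,6] [4,9] [10,11] [11,13] [18,19] [25,26]
{[0,3],[3,6]} hit by 3; {[4,9]} hit by 9; {[10,11],[11,13]} hit by 11; {[18,19]} hit by 19; {[25,26]} hit by 26.
Points: 3, 9, 11, 19, 26 (5 total).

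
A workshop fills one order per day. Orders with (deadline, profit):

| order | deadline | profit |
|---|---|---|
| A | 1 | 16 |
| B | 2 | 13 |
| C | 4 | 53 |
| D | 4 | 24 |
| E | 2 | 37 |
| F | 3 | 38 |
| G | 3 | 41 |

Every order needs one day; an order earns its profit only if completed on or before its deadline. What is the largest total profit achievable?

169

Take jobs in profit order; each goes to the latest open slot no later than its deadline.
By profit: C(d4,53), G(d3,41), F(d3,38), E(d2,37), D(d4,24), A(d1,16), B(d2,13)
C→slot 4; G→slot 3; F→slot 2; E→slot 1; D skipped; A skipped; B skipped.
Profit = 37 + 38 + 41 + 53 = 169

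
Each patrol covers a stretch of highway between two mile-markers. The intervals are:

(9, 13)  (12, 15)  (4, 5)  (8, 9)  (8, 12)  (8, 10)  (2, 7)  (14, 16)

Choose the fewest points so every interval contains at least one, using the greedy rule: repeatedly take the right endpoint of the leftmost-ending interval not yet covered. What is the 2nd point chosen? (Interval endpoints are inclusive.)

Sort by right endpoint; whenever an interval is uncovered, place a point at its right end.
Sorted: [4,5] [2,7] [8,9] [8,10] [8,12] [9,13] [12,15] [14,16]
{[4,5],[2,7]} hit by 5; {[8,9],[8,10],[8,12],[9,13]} hit by 9; {[12,15],[14,16]} hit by 15.
Points: 5, 9, 15 (3 total).

9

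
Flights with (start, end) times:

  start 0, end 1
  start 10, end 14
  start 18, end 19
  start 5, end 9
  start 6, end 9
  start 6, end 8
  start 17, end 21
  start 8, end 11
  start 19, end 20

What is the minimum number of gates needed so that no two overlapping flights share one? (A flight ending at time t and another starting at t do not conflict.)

3

Events (time:±→running): 0:+→1 1:-→0 5:+→1 6:+→2 6:+→3 … peak 3.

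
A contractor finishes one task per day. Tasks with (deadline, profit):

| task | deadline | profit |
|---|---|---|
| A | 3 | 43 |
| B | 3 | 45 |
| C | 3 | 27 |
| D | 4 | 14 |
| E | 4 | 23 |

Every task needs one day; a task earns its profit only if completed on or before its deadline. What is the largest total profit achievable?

138

By profit: B(d3,45), A(d3,43), C(d3,27), E(d4,23), D(d4,14)
B→slot 3; A→slot 2; C→slot 1; E→slot 4; D skipped.
Profit = 27 + 43 + 45 + 23 = 138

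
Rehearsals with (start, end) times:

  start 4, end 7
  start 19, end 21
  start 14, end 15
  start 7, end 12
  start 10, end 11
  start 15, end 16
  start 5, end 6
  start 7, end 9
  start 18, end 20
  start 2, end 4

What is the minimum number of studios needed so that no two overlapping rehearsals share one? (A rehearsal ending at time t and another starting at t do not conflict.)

2

Events (time:±→running): 2:+→1 4:-→0 4:+→1 5:+→2 … peak 2.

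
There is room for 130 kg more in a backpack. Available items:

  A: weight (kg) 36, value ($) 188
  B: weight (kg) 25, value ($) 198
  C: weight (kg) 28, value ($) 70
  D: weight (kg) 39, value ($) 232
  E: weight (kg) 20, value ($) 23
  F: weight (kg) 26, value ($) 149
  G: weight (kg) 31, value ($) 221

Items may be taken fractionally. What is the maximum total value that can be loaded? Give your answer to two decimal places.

847.00

Order: B (198/25=7.92) > G (221/31=7.13) > D (232/39=5.95) > F (149/26=5.73) > A (188/36=5.22) > C (70/28=2.50) > E (23/20=1.15)
Fill: take B (25 @ 198) → take G (31 @ 221) → take D (39 @ 232) → take F (26 @ 149) → take 9/36 of A → 47.00; 130/130 used.
Total value = 847.00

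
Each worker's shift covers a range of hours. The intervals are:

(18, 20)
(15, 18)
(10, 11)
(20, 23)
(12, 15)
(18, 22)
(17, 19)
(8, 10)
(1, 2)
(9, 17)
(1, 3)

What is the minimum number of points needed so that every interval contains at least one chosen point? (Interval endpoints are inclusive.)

5

Sorted: [1,2] [1,3] [8,10] [10,11] [12,15] [9,17] [15,18] [17,19] [18,20] [18,22] [20,23]
{[1,2],[1,3]} hit by 2; {[8,10],[10,11]} hit by 10; {[12,15],[9,17],[15,18]} hit by 15; {[17,19],[18,20],[18,22]} hit by 19; {[20,23]} hit by 23.
Points: 2, 10, 15, 19, 23 (5 total).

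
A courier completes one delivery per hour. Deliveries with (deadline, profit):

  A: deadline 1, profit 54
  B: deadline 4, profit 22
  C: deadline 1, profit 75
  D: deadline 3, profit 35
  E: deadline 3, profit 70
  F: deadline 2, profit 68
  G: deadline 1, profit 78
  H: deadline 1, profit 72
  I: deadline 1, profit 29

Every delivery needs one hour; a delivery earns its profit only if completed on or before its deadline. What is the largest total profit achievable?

By profit: G(d1,78), C(d1,75), H(d1,72), E(d3,70), F(d2,68), A(d1,54), D(d3,35), I(d1,29), B(d4,22)
G→slot 1; C skipped; H skipped; E→slot 3; F→slot 2; A skipped; D skipped; I skipped; B→slot 4.
Profit = 78 + 68 + 70 + 22 = 238

238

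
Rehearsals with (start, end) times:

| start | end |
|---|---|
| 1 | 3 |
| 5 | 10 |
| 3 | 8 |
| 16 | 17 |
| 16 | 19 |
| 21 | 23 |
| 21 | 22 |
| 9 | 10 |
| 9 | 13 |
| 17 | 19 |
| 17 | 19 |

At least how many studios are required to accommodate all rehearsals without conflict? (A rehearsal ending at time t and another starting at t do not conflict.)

3

Count concurrent intervals with a sweep; the peak is the room count.
Events (time:±→running): 1:+→1 3:-→0 3:+→1 5:+→2 8:-→1 9:+→2 9:+→3 … peak 3.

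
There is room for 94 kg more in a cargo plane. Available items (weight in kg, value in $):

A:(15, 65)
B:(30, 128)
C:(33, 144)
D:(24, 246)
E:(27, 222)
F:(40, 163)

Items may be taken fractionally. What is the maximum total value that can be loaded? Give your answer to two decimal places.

Ratios (sorted): D 10.25, E 8.22, C 4.36, A 4.33, B 4.27, F 4.08
take D (24 @ 246); take E (27 @ 222); take C (33 @ 144); take 10/15 of A → 43.33. Capacity used 94/94.
Total value = 655.33

655.33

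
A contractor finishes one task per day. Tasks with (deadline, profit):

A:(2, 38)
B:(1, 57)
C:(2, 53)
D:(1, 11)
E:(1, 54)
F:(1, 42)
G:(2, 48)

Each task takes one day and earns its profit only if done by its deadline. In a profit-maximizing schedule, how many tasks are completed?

2

By profit: B(d1,57), E(d1,54), C(d2,53), G(d2,48), F(d1,42), A(d2,38), D(d1,11)
B→slot 1; E skipped; C→slot 2; G skipped; F skipped; A skipped; D skipped.
2 of 7 scheduled.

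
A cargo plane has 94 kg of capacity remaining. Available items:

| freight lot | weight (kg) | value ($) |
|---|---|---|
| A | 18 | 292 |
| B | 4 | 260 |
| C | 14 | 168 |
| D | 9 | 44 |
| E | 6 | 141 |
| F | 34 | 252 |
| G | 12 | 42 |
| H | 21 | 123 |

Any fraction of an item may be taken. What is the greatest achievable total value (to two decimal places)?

1218.43

Greedy by value/weight ratio, highest first.
Order: B (260/4=65.00) > E (141/6=23.50) > A (292/18=16.22) > C (168/14=12.00) > F (252/34=7.41) > H (123/21=5.86) > D (44/9=4.89) > G (42/12=3.50)
Fill: take B (4 @ 260) → take E (6 @ 141) → take A (18 @ 292) → take C (14 @ 168) → take F (34 @ 252) → take 18/21 of H → 105.43; 94/94 used.
Total value = 1218.43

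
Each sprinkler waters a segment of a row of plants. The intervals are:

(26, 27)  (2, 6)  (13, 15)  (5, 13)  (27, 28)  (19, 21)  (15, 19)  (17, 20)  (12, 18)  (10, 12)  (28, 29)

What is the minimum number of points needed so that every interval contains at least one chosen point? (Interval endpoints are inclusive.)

6

By right end: [2,6]  [10,12]  [5,13]  [13,15]  [12,18]  [15,19]  [17,20]  [19,21]  [26,27]  [27,28]  [28,29]
[2,6] uncovered → point at 6; [10,12] uncovered → point at 12; [13,15] uncovered → point at 15; [17,20] uncovered → point at 20; [26,27] uncovered → point at 27; [28,29] uncovered → point at 29.
Points: 6, 12, 15, 20, 27, 29 (6 total).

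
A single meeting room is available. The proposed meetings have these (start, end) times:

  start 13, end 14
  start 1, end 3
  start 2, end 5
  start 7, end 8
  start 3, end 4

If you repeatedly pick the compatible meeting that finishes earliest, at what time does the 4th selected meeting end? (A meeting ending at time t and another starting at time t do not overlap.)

14

Order by finish time; keep every interval that doesn't clash with the previous kept one.
Sorted by end: (1,3)  (3,4)  (2,5)  (7,8)  (13,14)
take (1,3); take (3,4); take (7,8); take (13,14).
Selected: (1,3) (3,4) (7,8) (13,14)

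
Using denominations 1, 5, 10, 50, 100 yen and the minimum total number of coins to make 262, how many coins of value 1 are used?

262 − 2×100→62 − 1×50→12 − 1×10→2 − 2×1→0
Count of 1: 2

2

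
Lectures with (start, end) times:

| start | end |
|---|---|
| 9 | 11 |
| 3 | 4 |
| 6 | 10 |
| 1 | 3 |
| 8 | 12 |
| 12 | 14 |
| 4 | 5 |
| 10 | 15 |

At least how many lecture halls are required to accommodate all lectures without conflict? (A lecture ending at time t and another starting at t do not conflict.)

starts: [1, 3, 4, 6, 8, 9, 10, 12]
ends:   [3, 4, 5, 10, 11, 12, 14, 15]
s1→1 e3→0 s3→1 e4→0 s4→1 e5→0 s6→1 s8→2 s9→3  — peak 3.

3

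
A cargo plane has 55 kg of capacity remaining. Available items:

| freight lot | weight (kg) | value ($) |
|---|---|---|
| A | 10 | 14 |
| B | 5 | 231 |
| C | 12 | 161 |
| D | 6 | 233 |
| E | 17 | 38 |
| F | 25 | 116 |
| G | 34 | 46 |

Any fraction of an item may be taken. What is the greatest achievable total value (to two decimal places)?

756.65

Sort by value per unit weight and fill in that order.
Ratios (sorted): B 46.20, D 38.83, C 13.42, F 4.64, E 2.24, A 1.40, G 1.35
take B (5 @ 231); take D (6 @ 233); take C (12 @ 161); take F (25 @ 116); take 7/17 of E → 15.65. Capacity used 55/55.
Total value = 756.65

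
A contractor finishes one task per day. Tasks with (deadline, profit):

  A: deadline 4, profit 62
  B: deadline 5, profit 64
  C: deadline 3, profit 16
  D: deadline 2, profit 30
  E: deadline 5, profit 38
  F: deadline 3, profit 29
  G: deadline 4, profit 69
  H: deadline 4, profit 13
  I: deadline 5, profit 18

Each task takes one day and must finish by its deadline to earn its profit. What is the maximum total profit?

263

By profit: G(d4,69), B(d5,64), A(d4,62), E(d5,38), D(d2,30), F(d3,29), I(d5,18), C(d3,16), H(d4,13)
G→slot 4; B→slot 5; A→slot 3; E→slot 2; D→slot 1; F skipped; I skipped; C skipped; H skipped.
Profit = 30 + 38 + 62 + 69 + 64 = 263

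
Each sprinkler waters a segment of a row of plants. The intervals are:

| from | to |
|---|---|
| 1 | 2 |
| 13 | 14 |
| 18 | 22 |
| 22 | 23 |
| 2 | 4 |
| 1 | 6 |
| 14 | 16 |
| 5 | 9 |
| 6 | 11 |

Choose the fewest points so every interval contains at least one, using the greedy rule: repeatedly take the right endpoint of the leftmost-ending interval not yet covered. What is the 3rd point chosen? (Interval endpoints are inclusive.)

14

Sorted: [1,2] [2,4] [1,6] [5,9] [6,11] [13,14] [14,16] [18,22] [22,23]
{[1,2],[2,4],[1,6]} hit by 2; {[5,9],[6,11]} hit by 9; {[13,14],[14,16]} hit by 14; {[18,22],[22,23]} hit by 22.
Points: 2, 9, 14, 22 (4 total).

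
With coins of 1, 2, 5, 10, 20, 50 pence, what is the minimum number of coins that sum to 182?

6

Greedy: take as many of the largest coin as possible, then repeat with the remainder.
182 − 3×50→32 − 1×20→12 − 1×10→2 − 1×2→0
Total coins = 3 + 1 + 1 + 1 = 6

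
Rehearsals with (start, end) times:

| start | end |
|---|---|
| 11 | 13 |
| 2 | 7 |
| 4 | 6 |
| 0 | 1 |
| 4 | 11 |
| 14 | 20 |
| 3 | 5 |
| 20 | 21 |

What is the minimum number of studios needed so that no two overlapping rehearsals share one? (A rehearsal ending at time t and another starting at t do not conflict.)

The answer is the maximum number of intervals overlapping at any instant.
starts: [0, 2, 3, 4, 4, 11, 14, 20]
ends:   [1, 5, 6, 7, 11, 13, 20, 21]
s0→1 e1→0 s2→1 s3→2 s4→3 s4→4  — peak 4.

4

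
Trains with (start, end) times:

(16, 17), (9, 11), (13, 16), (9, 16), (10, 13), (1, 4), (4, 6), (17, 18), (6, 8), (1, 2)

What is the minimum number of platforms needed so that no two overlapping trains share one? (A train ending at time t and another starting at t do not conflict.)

Events (time:±→running): 1:+→1 1:+→2 2:-→1 4:-→0 4:+→1 6:-→0 6:+→1 8:-→0 9:+→1 9:+→2 10:+→3 … peak 3.

3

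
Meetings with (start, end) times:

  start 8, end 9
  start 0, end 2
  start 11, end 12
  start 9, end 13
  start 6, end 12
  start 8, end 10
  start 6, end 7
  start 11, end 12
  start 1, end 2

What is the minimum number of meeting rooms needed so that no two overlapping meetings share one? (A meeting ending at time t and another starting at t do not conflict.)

4

starts: [0, 1, 6, 6, 8, 8, 9, 11, 11]
ends:   [2, 2, 7, 9, 10, 12, 12, 12, 13]
s0→1 s1→2 e2→1 e2→0 s6→1 s6→2 e7→1 s8→2 s8→3 e9→2 s9→3 e10→2 s11→3 s11→4  — peak 4.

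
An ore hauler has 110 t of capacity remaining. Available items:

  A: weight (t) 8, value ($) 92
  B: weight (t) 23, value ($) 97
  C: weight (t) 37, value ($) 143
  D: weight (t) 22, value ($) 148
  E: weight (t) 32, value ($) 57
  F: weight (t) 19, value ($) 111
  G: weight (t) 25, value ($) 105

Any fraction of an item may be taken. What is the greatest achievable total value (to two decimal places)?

603.24

Sort by value per unit weight and fill in that order.
Ratios (sorted): A 11.50, D 6.73, F 5.84, B 4.22, G 4.20, C 3.86, E 1.78
take A (8 @ 92); take D (22 @ 148); take F (19 @ 111); take B (23 @ 97); take G (25 @ 105); take 13/37 of C → 50.24. Capacity used 110/110.
Total value = 603.24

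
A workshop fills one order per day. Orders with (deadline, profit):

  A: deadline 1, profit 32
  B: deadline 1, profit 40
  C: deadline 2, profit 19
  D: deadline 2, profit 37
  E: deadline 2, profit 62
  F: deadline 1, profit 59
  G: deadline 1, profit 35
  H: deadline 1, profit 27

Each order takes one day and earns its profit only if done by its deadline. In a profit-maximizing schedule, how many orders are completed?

2

Sort by profit descending; place each in the latest free slot ≤ its deadline.
Profit order: E=62 F=59 B=40 D=37 G=35 A=32 H=27 C=19
Assign: E→slot 2, F→slot 1, B skipped, D skipped, G skipped, A skipped, H skipped, C skipped.
Slots: [1:F] [2:E]
2 of 8 scheduled.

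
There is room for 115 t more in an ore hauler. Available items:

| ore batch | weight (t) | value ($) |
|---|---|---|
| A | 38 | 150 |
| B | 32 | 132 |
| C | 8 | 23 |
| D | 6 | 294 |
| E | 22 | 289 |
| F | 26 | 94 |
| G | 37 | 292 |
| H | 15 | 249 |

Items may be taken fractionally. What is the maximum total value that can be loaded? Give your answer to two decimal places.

1267.84

Sort by value per unit weight and fill in that order.
Ratios (sorted): D 49.00, H 16.60, E 13.14, G 7.89, B 4.12, A 3.95, F 3.62, C 2.88
take D (6 @ 294); take H (15 @ 249); take E (22 @ 289); take G (37 @ 292); take B (32 @ 132); take 3/38 of A → 11.84. Capacity used 115/115.
Total value = 1267.84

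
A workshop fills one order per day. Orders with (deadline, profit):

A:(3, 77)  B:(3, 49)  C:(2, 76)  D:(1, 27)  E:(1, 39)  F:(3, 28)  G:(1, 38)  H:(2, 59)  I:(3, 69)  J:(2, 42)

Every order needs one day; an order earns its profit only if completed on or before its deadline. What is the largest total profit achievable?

222

Sort by profit descending; place each in the latest free slot ≤ its deadline.
By profit: A(d3,77), C(d2,76), I(d3,69), H(d2,59), B(d3,49), J(d2,42), E(d1,39), G(d1,38), F(d3,28), D(d1,27)
A→slot 3; C→slot 2; I→slot 1; H skipped; B skipped; J skipped; E skipped; G skipped; F skipped; D skipped.
Profit = 69 + 76 + 77 = 222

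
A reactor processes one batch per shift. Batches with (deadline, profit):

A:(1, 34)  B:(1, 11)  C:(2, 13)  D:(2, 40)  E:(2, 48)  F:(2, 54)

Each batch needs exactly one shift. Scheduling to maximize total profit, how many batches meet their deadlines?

Sort by profit descending; place each in the latest free slot ≤ its deadline.
Profit order: F=54 E=48 D=40 A=34 C=13 B=11
Assign: F→slot 2, E→slot 1, D skipped, A skipped, C skipped, B skipped.
Slots: [1:E] [2:F]
2 of 6 scheduled.

2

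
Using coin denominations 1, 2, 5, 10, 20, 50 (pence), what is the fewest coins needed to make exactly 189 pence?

8

189 = 3×50 + 1×20 + 1×10 + 1×5 + 2×2
Total coins = 3 + 1 + 1 + 1 + 2 = 8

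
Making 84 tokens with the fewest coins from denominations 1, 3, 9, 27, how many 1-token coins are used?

84 − 3×27→3 − 1×3→0
Count of 1: 0

0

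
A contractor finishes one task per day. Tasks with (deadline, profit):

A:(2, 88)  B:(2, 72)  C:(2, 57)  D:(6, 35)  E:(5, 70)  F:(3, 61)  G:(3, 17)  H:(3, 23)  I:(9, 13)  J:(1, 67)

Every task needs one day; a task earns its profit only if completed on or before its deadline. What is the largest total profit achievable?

By profit: A(d2,88), B(d2,72), E(d5,70), J(d1,67), F(d3,61), C(d2,57), D(d6,35), H(d3,23), G(d3,17), I(d9,13)
A→slot 2; B→slot 1; E→slot 5; J skipped; F→slot 3; C skipped; D→slot 6; H skipped; G skipped; I→slot 9.
Profit = 72 + 88 + 61 + 70 + 35 + 13 = 339

339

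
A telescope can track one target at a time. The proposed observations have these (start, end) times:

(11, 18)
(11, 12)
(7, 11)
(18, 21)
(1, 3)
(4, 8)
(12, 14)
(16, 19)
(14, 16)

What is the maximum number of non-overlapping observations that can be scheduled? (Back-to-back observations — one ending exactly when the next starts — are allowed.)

Order by finish time; keep every interval that doesn't clash with the previous kept one.
By end time: (1,3), (4,8), (7,11), (11,12), (12,14), (14,16), (11,18), (16,19), (18,21).
Pick (1,3); next start ≥ 3 → (4,8); next start ≥ 8 → (11,12); next start ≥ 12 → (12,14); next start ≥ 14 → (14,16); next start ≥ 16 → (16,19).
Selected 6 observations.

6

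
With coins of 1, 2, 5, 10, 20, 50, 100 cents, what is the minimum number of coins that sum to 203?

Use the largest denomination that fits, subtract, and repeat.
203 − 2×100→3 − 1×2→1 − 1×1→0
Total coins = 2 + 1 + 1 = 4

4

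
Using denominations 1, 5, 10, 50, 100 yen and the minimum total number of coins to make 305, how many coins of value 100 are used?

3

305 = 3×100 + 1×5
Count of 100: 3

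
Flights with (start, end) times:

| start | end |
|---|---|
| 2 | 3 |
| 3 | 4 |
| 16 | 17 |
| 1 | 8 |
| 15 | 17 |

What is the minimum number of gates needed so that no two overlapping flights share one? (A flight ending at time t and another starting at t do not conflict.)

2

Events (time:±→running): 1:+→1 2:+→2 … peak 2.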